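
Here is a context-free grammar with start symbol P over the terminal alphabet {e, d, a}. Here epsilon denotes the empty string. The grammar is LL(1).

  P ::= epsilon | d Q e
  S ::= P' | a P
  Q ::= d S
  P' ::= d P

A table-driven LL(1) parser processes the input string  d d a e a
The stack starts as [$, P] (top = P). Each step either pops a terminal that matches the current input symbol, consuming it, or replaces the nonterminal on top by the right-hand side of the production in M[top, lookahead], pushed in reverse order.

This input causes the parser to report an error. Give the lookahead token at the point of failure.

a

step 1: stack=$ P  input=d d a e a $  — expand P ::= d Q e
step 2: stack=$ e Q d  input=d d a e a $  — match d
step 3: stack=$ e Q  input=d a e a $  — expand Q ::= d S
step 4: stack=$ e S d  input=d a e a $  — match d
step 5: stack=$ e S  input=a e a $  — expand S ::= a P
step 6: stack=$ e P a  input=a e a $  — match a
step 7: stack=$ e P  input=e a $  — expand P ::= epsilon
step 8: stack=$ e  input=e a $  — match e
step 9: stack=$  input=a $  — error: stack empty but input remains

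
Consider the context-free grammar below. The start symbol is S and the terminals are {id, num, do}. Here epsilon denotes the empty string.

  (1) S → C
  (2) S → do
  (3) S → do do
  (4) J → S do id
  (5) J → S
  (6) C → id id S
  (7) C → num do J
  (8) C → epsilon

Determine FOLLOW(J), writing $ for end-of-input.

FIRST(C): from C→id id S we get {id}; from C→num do J we get {num}; from C→epsilon we get {epsilon}. So FIRST(C) = {epsilon, id, num}.
FIRST(S): from S→C we get {epsilon, id, num}; from S→do we get {do}; from S→do do we get {do}. So FIRST(S) = {epsilon, do, id, num}.
FIRST(J): from J→S do id we get {do, id, num}; from J→S we get {epsilon, do, id, num}. So FIRST(J) = {epsilon, do, id, num}.
FOLLOW(S) includes $ since S is the start symbol.
FOLLOW(S): in J→S do id, S is followed by do id with FIRST {do}; in J→S, the suffix after S is empty, so FOLLOW(S) ⊇ FOLLOW(J) = {$, do}; in C→id id S, the suffix after S is empty, so FOLLOW(S) ⊇ FOLLOW(C) = {$, do}. Thus FOLLOW(S) = {$, do}.
FOLLOW(C): in S→C, the suffix after C is empty, so FOLLOW(C) ⊇ FOLLOW(S) = {$, do}. Thus FOLLOW(C) = {$, do}.
FOLLOW(J): in C→num do J, the suffix after J is empty, so FOLLOW(J) ⊇ FOLLOW(C) = {$, do}. Thus FOLLOW(J) = {$, do}.

{$, do}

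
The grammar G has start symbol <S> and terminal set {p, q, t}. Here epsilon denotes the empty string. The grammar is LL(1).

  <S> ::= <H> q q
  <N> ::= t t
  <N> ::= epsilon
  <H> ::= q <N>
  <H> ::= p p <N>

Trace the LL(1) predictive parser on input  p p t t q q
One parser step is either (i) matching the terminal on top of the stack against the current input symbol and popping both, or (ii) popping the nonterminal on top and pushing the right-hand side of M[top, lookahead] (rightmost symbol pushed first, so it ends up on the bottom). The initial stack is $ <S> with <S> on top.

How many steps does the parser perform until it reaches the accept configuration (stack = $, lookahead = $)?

     Stack          Input          Action
  1  $ <S>          p p t t q q $  expand <S> ::= <H> q q
  2  $ q q <H>      p p t t q q $  expand <H> ::= p p <N>
  3  $ q q <N> p p  p p t t q q $  match p
  4  $ q q <N> p    p t t q q $    match p
  5  $ q q <N>      t t q q $      expand <N> ::= t t
  6  $ q q t t      t t q q $      match t
  7  $ q q t        t q q $        match t
  8  $ q q          q q $          match q
  9  $ q            q $            match q
Accept reached after 9 steps.

9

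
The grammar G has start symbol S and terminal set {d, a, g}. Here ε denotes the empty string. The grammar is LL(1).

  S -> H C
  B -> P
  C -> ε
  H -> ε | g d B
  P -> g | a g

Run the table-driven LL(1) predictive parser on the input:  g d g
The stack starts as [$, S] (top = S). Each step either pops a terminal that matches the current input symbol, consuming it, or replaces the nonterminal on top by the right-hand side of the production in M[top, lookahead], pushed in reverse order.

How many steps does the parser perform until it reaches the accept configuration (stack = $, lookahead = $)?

     Stack      Input    Action
  1  $ S        g d g $  expand S -> H C
  2  $ C H      g d g $  expand H -> g d B
  3  $ C B d g  g d g $  match g
  4  $ C B d    d g $    match d
  5  $ C B      g $      expand B -> P
  6  $ C P      g $      expand P -> g
  7  $ C g      g $      match g
  8  $ C        $        expand C -> ε
Accept reached after 8 steps.

8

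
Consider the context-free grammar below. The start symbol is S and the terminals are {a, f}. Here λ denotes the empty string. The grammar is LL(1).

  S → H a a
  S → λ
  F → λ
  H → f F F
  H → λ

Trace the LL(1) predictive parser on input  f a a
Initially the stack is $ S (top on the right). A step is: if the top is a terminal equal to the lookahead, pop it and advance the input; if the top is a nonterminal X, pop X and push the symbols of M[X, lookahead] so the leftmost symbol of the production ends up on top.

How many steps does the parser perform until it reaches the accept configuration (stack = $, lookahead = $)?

7

     Stack        Input    Action
  1  $ S          f a a $  expand S → H a a
  2  $ a a H      f a a $  expand H → f F F
  3  $ a a F F f  f a a $  match f
  4  $ a a F F    a a $    expand F → λ
  5  $ a a F      a a $    expand F → λ
  6  $ a a        a a $    match a
  7  $ a          a $      match a
Accept reached after 7 steps.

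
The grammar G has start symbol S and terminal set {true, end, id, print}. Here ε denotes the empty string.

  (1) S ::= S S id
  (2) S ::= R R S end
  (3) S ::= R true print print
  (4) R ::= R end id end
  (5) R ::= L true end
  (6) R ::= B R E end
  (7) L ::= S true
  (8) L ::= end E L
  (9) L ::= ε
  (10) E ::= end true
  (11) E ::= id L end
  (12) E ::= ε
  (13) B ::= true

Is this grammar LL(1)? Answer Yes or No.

No

FIRST(S) = {end, true}
FIRST(R) = {end, true}
FIRST(L) = {ε, end, true}
FIRST(E) = {ε, end, id}
FIRST(B) = {true}
FOLLOW(S) = {$, end, id, true}
FOLLOW(R) = {end, id, true}
FOLLOW(L) = {end, true}
FOLLOW(E) = {end, true}
FOLLOW(B) = {end, true}
Cell M[E, end] receives both E ::= end true and E ::= ε — the grammar is not LL(1).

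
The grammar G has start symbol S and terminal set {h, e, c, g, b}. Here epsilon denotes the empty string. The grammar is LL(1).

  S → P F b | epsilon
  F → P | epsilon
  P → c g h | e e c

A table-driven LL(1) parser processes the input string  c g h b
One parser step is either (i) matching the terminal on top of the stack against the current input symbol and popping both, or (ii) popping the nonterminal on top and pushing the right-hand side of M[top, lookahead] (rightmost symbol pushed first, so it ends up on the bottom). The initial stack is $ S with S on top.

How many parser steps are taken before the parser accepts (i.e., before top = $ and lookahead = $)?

     Stack        Input      Action
  1  $ S          c g h b $  expand S → P F b
  2  $ b F P      c g h b $  expand P → c g h
  3  $ b F h g c  c g h b $  match c
  4  $ b F h g    g h b $    match g
  5  $ b F h      h b $      match h
  6  $ b F        b $        expand F → epsilon
  7  $ b          b $        match b
Accept reached after 7 steps.

7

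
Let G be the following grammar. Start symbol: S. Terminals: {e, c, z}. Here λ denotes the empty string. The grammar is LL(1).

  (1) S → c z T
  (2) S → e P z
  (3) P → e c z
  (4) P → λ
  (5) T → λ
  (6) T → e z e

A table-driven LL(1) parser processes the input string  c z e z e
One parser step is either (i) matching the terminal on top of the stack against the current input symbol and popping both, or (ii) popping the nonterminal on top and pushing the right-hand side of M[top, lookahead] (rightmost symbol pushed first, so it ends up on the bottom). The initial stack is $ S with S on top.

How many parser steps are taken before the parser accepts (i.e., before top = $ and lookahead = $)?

     Stack    Input        Action
  1  $ S      c z e z e $  expand S → c z T
  2  $ T z c  c z e z e $  match c
  3  $ T z    z e z e $    match z
  4  $ T      e z e $      expand T → e z e
  5  $ e z e  e z e $      match e
  6  $ e z    z e $        match z
  7  $ e      e $          match e
Accept reached after 7 steps.

7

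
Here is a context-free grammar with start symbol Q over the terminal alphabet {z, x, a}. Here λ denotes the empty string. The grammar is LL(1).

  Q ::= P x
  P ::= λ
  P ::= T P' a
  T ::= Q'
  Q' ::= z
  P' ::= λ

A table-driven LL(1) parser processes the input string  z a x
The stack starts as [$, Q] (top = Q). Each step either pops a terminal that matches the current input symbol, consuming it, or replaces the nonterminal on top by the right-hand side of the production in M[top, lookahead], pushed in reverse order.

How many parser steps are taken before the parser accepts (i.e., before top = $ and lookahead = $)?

     Stack        Input    Action
  1  $ Q          z a x $  expand Q ::= P x
  2  $ x P        z a x $  expand P ::= T P' a
  3  $ x a P' T   z a x $  expand T ::= Q'
  4  $ x a P' Q'  z a x $  expand Q' ::= z
  5  $ x a P' z   z a x $  match z
  6  $ x a P'     a x $    expand P' ::= λ
  7  $ x a        a x $    match a
  8  $ x          x $      match x
Accept reached after 8 steps.

8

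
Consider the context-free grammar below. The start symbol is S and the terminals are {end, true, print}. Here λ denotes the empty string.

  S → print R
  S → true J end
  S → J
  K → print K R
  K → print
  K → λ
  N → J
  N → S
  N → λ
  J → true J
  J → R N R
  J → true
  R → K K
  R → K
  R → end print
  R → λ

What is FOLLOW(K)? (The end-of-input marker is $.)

FIRST(K) = {λ, print}
FIRST(R) = {λ, end, print}  (via K K, K)
FIRST(S) = {λ, end, print, true}  (via J)
FIRST(N) = {λ, end, print, true}  (via J, S)
FIRST(J) = {λ, end, print, true}  (via R N R)
FOLLOW(S) includes $ since S is the start symbol.
FOLLOW(S): in N→S, the suffix after S is empty, so FOLLOW(S) ⊇ FOLLOW(N) = {$, end, print}. Thus FOLLOW(S) = {$, end, print}.
FOLLOW(K): in K→print K R, K is followed by R with FIRST {λ, end, print}; in K→print K R, the suffix after K is nullable (adds nothing new); in R→K K (occurrence 1), K is followed by K with FIRST {λ, print}; in R→K K (occurrence 1), the suffix after K is nullable, so FOLLOW(K) ⊇ FOLLOW(R) = {$, end, print, true}; in R→K K (occurrence 2), the suffix after K is empty, so FOLLOW(K) ⊇ FOLLOW(R) = {$, end, print, true}; in R→K, the suffix after K is empty, so FOLLOW(K) ⊇ FOLLOW(R) = {$, end, print, true}. Thus FOLLOW(K) = {$, end, print, true}.
FOLLOW(N): in J→R N R, N is followed by R with FIRST {λ, end, print}; in J→R N R, the suffix after N is nullable, so FOLLOW(N) ⊇ FOLLOW(J) = {$, end, print}. Thus FOLLOW(N) = {$, end, print}.
FOLLOW(J): in S→true J end, J is followed by end with FIRST {end}; in S→J, the suffix after J is empty, so FOLLOW(J) ⊇ FOLLOW(S) = {$, end, print}; in N→J, the suffix after J is empty, so FOLLOW(J) ⊇ FOLLOW(N) = {$, end, print}; in J→true J, the suffix after J is empty (adds nothing new). Thus FOLLOW(J) = {$, end, print}.
FOLLOW(R): in S→print R, the suffix after R is empty, so FOLLOW(R) ⊇ FOLLOW(S) = {$, end, print}; in K→print K R, the suffix after R is empty, so FOLLOW(R) ⊇ FOLLOW(K) = {$, end, print, true}; in J→R N R (occurrence 1), R is followed by N R with FIRST {λ, end, print, true}; in J→R N R (occurrence 1), the suffix after R is nullable, so FOLLOW(R) ⊇ FOLLOW(J) = {$, end, print}; in J→R N R (occurrence 2), the suffix after R is empty, so FOLLOW(R) ⊇ FOLLOW(J) = {$, end, print}. Thus FOLLOW(R) = {$, end, print, true}.

{$, end, print, true}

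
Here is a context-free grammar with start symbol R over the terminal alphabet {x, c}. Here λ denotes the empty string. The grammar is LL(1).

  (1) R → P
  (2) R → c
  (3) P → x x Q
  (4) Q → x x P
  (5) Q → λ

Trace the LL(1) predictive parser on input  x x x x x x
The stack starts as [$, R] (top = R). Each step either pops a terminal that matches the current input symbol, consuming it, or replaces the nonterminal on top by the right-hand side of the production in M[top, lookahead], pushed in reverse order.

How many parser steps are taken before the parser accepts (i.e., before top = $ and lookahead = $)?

      Stack    Input          Action
   1  $ R      x x x x x x $  expand R → P
   2  $ P      x x x x x x $  expand P → x x Q
   3  $ Q x x  x x x x x x $  match x
   4  $ Q x    x x x x x $    match x
   5  $ Q      x x x x $      expand Q → x x P
   6  $ P x x  x x x x $      match x
   7  $ P x    x x x $        match x
   8  $ P      x x $          expand P → x x Q
   9  $ Q x x  x x $          match x
  10  $ Q x    x $            match x
  11  $ Q      $              expand Q → λ
Accept reached after 11 steps.

11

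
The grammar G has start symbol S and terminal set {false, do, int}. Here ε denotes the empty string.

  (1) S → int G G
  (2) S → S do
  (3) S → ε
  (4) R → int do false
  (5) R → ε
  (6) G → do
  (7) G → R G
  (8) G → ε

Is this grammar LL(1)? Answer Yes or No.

No

FIRST(S) = {ε, do, int}
FIRST(R) = {ε, int}
FIRST(G) = {ε, do, int}
FOLLOW(S) = {$, do}
FOLLOW(R) = {$, do, int}
FOLLOW(G) = {$, do, int}
Cell M[G, $] receives both G → R G and G → ε — the grammar is not LL(1).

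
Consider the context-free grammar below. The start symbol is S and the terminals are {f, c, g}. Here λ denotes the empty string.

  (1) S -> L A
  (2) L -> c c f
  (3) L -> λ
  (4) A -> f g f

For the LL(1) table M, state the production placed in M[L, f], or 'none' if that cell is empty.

L -> λ

FIRST(L) = {λ, c}
FIRST(A) = {f}
FIRST(S) = {c, f}  (via L A)
FOLLOW(S) includes $ since S is the start symbol.
FOLLOW(L): in S->L A, L is followed by A with FIRST {f}. Thus FOLLOW(L) = {f}.
For L -> c c f: FIRST(c c f) = {c}, so it goes in M[L, t] for t ∈ {c}.
For L -> λ: FIRST(λ) = {λ}, so it goes in M[L, t] for t ∈ {}; since λ ∈ FIRST, also for every t ∈ FOLLOW(L) = {f}.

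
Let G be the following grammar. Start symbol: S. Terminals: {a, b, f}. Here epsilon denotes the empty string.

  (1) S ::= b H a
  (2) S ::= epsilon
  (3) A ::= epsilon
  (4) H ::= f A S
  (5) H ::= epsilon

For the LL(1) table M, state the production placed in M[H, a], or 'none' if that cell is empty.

FIRST(S) = {epsilon, b}
FIRST(A) = {epsilon}
FIRST(H) = {epsilon, f}
FOLLOW(S) includes $ since S is the start symbol.
FOLLOW(H): in S::=b H a, H is followed by a with FIRST {a}. Thus FOLLOW(H) = {a}.
For H ::= f A S: FIRST(f A S) = {f}, so it goes in M[H, t] for t ∈ {f}.
For H ::= epsilon: FIRST(epsilon) = {epsilon}, so it goes in M[H, t] for t ∈ {}; since epsilon ∈ FIRST, also for every t ∈ FOLLOW(H) = {a}.

H ::= epsilon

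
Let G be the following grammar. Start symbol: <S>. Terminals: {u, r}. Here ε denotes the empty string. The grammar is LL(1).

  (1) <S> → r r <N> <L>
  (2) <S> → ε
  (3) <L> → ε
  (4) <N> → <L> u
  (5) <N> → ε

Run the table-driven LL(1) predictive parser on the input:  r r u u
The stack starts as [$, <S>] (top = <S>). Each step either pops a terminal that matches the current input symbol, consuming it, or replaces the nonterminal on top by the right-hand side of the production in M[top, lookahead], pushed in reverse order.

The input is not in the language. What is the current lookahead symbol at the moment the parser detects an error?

     Stack          Input      Action
  1  $ <S>          r r u u $  expand <S> → r r <N> <L>
  2  $ <L> <N> r r  r r u u $  match r
  3  $ <L> <N> r    r u u $    match r
  4  $ <L> <N>      u u $      expand <N> → <L> u
  5  $ <L> u <L>    u u $      expand <L> → ε
  6  $ <L> u        u u $      match u
  7  $ <L>          u $        expand <L> → ε
  8  $              u $        error: stack empty but input remains

u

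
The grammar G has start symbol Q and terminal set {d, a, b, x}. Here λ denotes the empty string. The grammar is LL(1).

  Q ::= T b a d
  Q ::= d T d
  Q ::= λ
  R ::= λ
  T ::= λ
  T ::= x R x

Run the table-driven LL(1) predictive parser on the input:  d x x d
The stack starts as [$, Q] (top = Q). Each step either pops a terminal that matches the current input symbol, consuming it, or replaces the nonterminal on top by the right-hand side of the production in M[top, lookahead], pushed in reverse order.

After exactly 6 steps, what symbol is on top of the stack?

     Stack      Input      Action
  1  $ Q        d x x d $  expand Q ::= d T d
  2  $ d T d    d x x d $  match d
  3  $ d T      x x d $    expand T ::= x R x
  4  $ d x R x  x x d $    match x
  5  $ d x R    x d $      expand R ::= λ
  6  $ d x      x d $      match x
Stack after step 6: $ d (top = d).

d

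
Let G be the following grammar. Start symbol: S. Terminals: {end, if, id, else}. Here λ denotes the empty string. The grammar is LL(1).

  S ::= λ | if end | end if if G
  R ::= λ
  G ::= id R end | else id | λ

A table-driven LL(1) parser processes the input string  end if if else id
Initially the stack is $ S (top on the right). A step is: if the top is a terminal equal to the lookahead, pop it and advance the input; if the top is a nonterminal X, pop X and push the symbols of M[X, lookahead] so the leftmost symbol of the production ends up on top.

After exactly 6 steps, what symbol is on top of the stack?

id

     Stack          Input                Action
  1  $ S            end if if else id $  expand S ::= end if if G
  2  $ G if if end  end if if else id $  match end
  3  $ G if if      if if else id $      match if
  4  $ G if         if else id $         match if
  5  $ G            else id $            expand G ::= else id
  6  $ id else      else id $            match else
Stack after step 6: $ id (top = id).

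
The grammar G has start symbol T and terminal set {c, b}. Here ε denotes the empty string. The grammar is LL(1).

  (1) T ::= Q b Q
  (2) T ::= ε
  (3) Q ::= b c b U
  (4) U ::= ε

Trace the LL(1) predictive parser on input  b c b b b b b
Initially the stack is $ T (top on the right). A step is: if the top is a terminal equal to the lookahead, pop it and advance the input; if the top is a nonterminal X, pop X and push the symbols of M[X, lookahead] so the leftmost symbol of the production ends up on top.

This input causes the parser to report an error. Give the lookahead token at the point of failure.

b

step 1: stack=$ T  input=b c b b b b b $  — expand T ::= Q b Q
step 2: stack=$ Q b Q  input=b c b b b b b $  — expand Q ::= b c b U
step 3: stack=$ Q b U b c b  input=b c b b b b b $  — match b
step 4: stack=$ Q b U b c  input=c b b b b b $  — match c
step 5: stack=$ Q b U b  input=b b b b b $  — match b
step 6: stack=$ Q b U  input=b b b b $  — expand U ::= ε
step 7: stack=$ Q b  input=b b b b $  — match b
step 8: stack=$ Q  input=b b b $  — expand Q ::= b c b U
step 9: stack=$ U b c b  input=b b b $  — match b
step 10: stack=$ U b c  input=b b $  — error: top is terminal c but lookahead is b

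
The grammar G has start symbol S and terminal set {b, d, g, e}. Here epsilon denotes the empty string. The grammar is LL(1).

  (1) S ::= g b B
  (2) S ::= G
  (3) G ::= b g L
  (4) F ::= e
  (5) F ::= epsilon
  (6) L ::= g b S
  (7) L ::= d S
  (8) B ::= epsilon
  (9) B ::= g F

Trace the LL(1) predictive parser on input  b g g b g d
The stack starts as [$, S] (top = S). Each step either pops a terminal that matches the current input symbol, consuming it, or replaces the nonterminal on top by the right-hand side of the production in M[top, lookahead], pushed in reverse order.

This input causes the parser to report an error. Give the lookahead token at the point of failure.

step 1: stack=$ S  input=b g g b g d $  — expand S ::= G
step 2: stack=$ G  input=b g g b g d $  — expand G ::= b g L
step 3: stack=$ L g b  input=b g g b g d $  — match b
step 4: stack=$ L g  input=g g b g d $  — match g
step 5: stack=$ L  input=g b g d $  — expand L ::= g b S
step 6: stack=$ S b g  input=g b g d $  — match g
step 7: stack=$ S b  input=b g d $  — match b
step 8: stack=$ S  input=g d $  — expand S ::= g b B
step 9: stack=$ B b g  input=g d $  — match g
step 10: stack=$ B b  input=d $  — error: top is terminal b but lookahead is d

d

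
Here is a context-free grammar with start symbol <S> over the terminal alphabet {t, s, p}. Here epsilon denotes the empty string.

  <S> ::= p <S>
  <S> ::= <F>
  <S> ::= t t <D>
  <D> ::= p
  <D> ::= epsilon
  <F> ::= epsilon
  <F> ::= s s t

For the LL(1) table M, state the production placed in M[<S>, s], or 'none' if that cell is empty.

FIRST(<D>): from <D>::=p we get {p}; from <D>::=epsilon we get {epsilon}. So FIRST(<D>) = {epsilon, p}.
FIRST(<F>): from <F>::=epsilon we get {epsilon}; from <F>::=s s t we get {s}. So FIRST(<F>) = {epsilon, s}.
FIRST(<S>): from <S>::=p <S> we get {p}; from <S>::=<F> we get {epsilon, s}; from <S>::=t t <D> we get {t}. So FIRST(<S>) = {epsilon, p, s, t}.
FOLLOW(<S>) includes $ since <S> is the start symbol.
FOLLOW(<S>): in <S>::=p <S>, the suffix after <S> is empty (adds nothing new). Thus FOLLOW(<S>) = {$}.
For <S> ::= p <S>: FIRST(p <S>) = {p}, so it goes in M[<S>, t] for t ∈ {p}.
For <S> ::= <F>: FIRST(<F>) = {epsilon, s}, so it goes in M[<S>, t] for t ∈ {s}; since epsilon ∈ FIRST, also for every t ∈ FOLLOW(<S>) = {$}.
For <S> ::= t t <D>: FIRST(t t <D>) = {t}, so it goes in M[<S>, t] for t ∈ {t}.

<S> ::= <F>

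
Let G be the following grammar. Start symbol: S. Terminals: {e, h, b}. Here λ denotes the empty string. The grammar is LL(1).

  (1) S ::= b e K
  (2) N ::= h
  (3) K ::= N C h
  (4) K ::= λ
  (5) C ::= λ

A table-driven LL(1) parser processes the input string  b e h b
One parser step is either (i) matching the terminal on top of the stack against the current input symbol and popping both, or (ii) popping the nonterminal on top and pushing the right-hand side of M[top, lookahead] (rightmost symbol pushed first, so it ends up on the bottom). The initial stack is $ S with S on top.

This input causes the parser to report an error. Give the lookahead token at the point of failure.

step 1: stack=$ S  input=b e h b $  — expand S ::= b e K
step 2: stack=$ K e b  input=b e h b $  — match b
step 3: stack=$ K e  input=e h b $  — match e
step 4: stack=$ K  input=h b $  — expand K ::= N C h
step 5: stack=$ h C N  input=h b $  — expand N ::= h
step 6: stack=$ h C h  input=h b $  — match h
step 7: stack=$ h C  input=b $  — error: M[C, b] is empty

b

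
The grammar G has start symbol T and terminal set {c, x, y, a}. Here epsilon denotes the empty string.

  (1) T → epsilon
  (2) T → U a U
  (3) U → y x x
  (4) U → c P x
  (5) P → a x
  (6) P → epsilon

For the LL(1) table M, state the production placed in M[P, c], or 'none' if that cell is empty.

FIRST(U) = {c, y}
FIRST(P) = {epsilon, a}
FIRST(T) = {epsilon, c, y}  (via U a U)
FOLLOW(T) includes $ since T is the start symbol.
FOLLOW(P): in U→c P x, P is followed by x with FIRST {x}. Thus FOLLOW(P) = {x}.
For P → a x: FIRST(a x) = {a}, so it goes in M[P, t] for t ∈ {a}.
For P → epsilon: FIRST(epsilon) = {epsilon}, so it goes in M[P, t] for t ∈ {}; since epsilon ∈ FIRST, also for every t ∈ FOLLOW(P) = {x}.
None of these place a production in M[P, c].

none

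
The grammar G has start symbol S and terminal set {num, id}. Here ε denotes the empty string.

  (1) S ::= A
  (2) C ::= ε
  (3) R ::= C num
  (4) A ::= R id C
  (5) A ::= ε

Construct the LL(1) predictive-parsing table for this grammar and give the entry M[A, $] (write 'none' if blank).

A ::= ε

FIRST(C): from C::=ε we get {ε}. So FIRST(C) = {ε}.
FIRST(R): from R::=C num we get {num}. So FIRST(R) = {num}.
FIRST(A): from A::=R id C we get {num}; from A::=ε we get {ε}. So FIRST(A) = {ε, num}.
FIRST(S): from S::=A we get {ε, num}. So FIRST(S) = {ε, num}.
FOLLOW(S) includes $ since S is the start symbol.
FOLLOW(S): S appears on no right-hand side. Thus FOLLOW(S) = {$}.
FOLLOW(A): in S::=A, the suffix after A is empty, so FOLLOW(A) ⊇ FOLLOW(S) = {$}. Thus FOLLOW(A) = {$}.
For A ::= R id C: FIRST(R id C) = {num}, so it goes in M[A, t] for t ∈ {num}.
For A ::= ε: FIRST(ε) = {ε}, so it goes in M[A, t] for t ∈ {}; since ε ∈ FIRST, also for every t ∈ FOLLOW(A) = {$}.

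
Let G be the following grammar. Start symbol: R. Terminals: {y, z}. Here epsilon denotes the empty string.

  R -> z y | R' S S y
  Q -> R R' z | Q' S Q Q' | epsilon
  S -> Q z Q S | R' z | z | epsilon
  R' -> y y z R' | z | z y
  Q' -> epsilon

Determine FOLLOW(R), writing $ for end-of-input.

FIRST(R'): from R'->y y z R' we get {y}; from R'->z we get {z}; from R'->z y we get {z}. So FIRST(R') = {y, z}.
FIRST(Q'): from Q'->epsilon we get {epsilon}. So FIRST(Q') = {epsilon}.
FIRST(R): from R->z y we get {z}; from R->R' S S y we get {y, z}. So FIRST(R) = {y, z}.
FIRST(Q): from Q->R R' z we get {y, z}; from Q->Q' S Q Q' we get {epsilon, y, z}; from Q->epsilon we get {epsilon}. So FIRST(Q) = {epsilon, y, z}.
FIRST(S): from S->Q z Q S we get {y, z}; from S->R' z we get {y, z}; from S->z we get {z}; from S->epsilon we get {epsilon}. So FIRST(S) = {epsilon, y, z}.
FOLLOW(R) includes $ since R is the start symbol.
FOLLOW(R): in Q->R R' z, R is followed by R' z with FIRST {y, z}. Thus FOLLOW(R) = {$, y, z}.
FOLLOW(R'): in R->R' S S y, R' is followed by S S y with FIRST {y, z}; in Q->R R' z, R' is followed by z with FIRST {z}; in S->R' z, R' is followed by z with FIRST {z}; in R'->y y z R', the suffix after R' is empty (adds nothing new). Thus FOLLOW(R') = {y, z}.
FOLLOW(Q): in Q->Q' S Q Q', Q is followed by Q' with FIRST {epsilon}; in Q->Q' S Q Q', the suffix after Q is nullable (adds nothing new); in S->Q z Q S (occurrence 1), Q is followed by z Q S with FIRST {z}; in S->Q z Q S (occurrence 2), Q is followed by S with FIRST {epsilon, y, z}; in S->Q z Q S (occurrence 2), the suffix after Q is nullable, so FOLLOW(Q) ⊇ FOLLOW(S) = {y, z}. Thus FOLLOW(Q) = {y, z}.
FOLLOW(S): in R->R' S S y (occurrence 1), S is followed by S y with FIRST {y, z}; in R->R' S S y (occurrence 2), S is followed by y with FIRST {y}; in Q->Q' S Q Q', S is followed by Q Q' with FIRST {epsilon, y, z}; in Q->Q' S Q Q', the suffix after S is nullable, so FOLLOW(S) ⊇ FOLLOW(Q) = {y, z}; in S->Q z Q S, the suffix after S is empty (adds nothing new). Thus FOLLOW(S) = {y, z}.
FOLLOW(Q'): in Q->Q' S Q Q' (occurrence 1), Q' is followed by S Q Q' with FIRST {epsilon, y, z}; in Q->Q' S Q Q' (occurrence 1), the suffix after Q' is nullable, so FOLLOW(Q') ⊇ FOLLOW(Q) = {y, z}; in Q->Q' S Q Q' (occurrence 2), the suffix after Q' is empty, so FOLLOW(Q') ⊇ FOLLOW(Q) = {y, z}. Thus FOLLOW(Q') = {y, z}.

{$, y, z}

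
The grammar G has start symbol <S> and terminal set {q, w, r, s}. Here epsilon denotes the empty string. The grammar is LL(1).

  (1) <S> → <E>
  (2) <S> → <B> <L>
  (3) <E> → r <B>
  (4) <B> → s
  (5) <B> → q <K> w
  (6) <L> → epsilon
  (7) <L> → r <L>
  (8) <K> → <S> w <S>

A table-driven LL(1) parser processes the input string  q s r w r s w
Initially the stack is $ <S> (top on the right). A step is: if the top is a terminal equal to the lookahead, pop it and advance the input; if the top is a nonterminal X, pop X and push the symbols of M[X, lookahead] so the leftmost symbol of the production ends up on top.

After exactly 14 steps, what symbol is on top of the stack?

<B>

step 1: stack=$ <S>  input=q s r w r s w $  — expand <S> → <B> <L>
step 2: stack=$ <L> <B>  input=q s r w r s w $  — expand <B> → q <K> w
step 3: stack=$ <L> w <K> q  input=q s r w r s w $  — match q
step 4: stack=$ <L> w <K>  input=s r w r s w $  — expand <K> → <S> w <S>
step 5: stack=$ <L> w <S> w <S>  input=s r w r s w $  — expand <S> → <B> <L>
step 6: stack=$ <L> w <S> w <L> <B>  input=s r w r s w $  — expand <B> → s
step 7: stack=$ <L> w <S> w <L> s  input=s r w r s w $  — match s
step 8: stack=$ <L> w <S> w <L>  input=r w r s w $  — expand <L> → r <L>
step 9: stack=$ <L> w <S> w <L> r  input=r w r s w $  — match r
step 10: stack=$ <L> w <S> w <L>  input=w r s w $  — expand <L> → epsilon
step 11: stack=$ <L> w <S> w  input=w r s w $  — match w
step 12: stack=$ <L> w <S>  input=r s w $  — expand <S> → <E>
step 13: stack=$ <L> w <E>  input=r s w $  — expand <E> → r <B>
step 14: stack=$ <L> w <B> r  input=r s w $  — match r
Stack after step 14: $ <L> w <B> (top = <B>).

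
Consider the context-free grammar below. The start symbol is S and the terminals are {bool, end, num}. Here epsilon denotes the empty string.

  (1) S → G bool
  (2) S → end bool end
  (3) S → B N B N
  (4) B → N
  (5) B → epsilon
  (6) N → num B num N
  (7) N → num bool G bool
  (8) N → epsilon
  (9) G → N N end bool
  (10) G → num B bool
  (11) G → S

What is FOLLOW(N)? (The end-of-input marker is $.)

{$, bool, end, num}

FIRST(N): from N→num B num N we get {num}; from N→num bool G bool we get {num}; from N→epsilon we get {epsilon}. So FIRST(N) = {epsilon, num}.
FIRST(B): from B→N we get {epsilon, num}; from B→epsilon we get {epsilon}. So FIRST(B) = {epsilon, num}.
FIRST(S): from S→G bool we get {bool, end, num}; from S→end bool end we get {end}; from S→B N B N we get {epsilon, num}. So FIRST(S) = {epsilon, bool, end, num}.
FIRST(G): from G→N N end bool we get {end, num}; from G→num B bool we get {num}; from G→S we get {epsilon, bool, end, num}. So FIRST(G) = {epsilon, bool, end, num}.
FOLLOW(S) includes $ since S is the start symbol.
FOLLOW(G): in S→G bool, G is followed by bool with FIRST {bool}; in N→num bool G bool, G is followed by bool with FIRST {bool}. Thus FOLLOW(G) = {bool}.
FOLLOW(S): in G→S, the suffix after S is empty, so FOLLOW(S) ⊇ FOLLOW(G) = {bool}. Thus FOLLOW(S) = {$, bool}.
FOLLOW(B): in S→B N B N (occurrence 1), B is followed by N B N with FIRST {epsilon, num}; in S→B N B N (occurrence 1), the suffix after B is nullable, so FOLLOW(B) ⊇ FOLLOW(S) = {$, bool}; in S→B N B N (occurrence 2), B is followed by N with FIRST {epsilon, num}; in S→B N B N (occurrence 2), the suffix after B is nullable, so FOLLOW(B) ⊇ FOLLOW(S) = {$, bool}; in N→num B num N, B is followed by num N with FIRST {num}; in G→num B bool, B is followed by bool with FIRST {bool}. Thus FOLLOW(B) = {$, bool, num}.
FOLLOW(N): in S→B N B N (occurrence 1), N is followed by B N with FIRST {epsilon, num}; in S→B N B N (occurrence 1), the suffix after N is nullable, so FOLLOW(N) ⊇ FOLLOW(S) = {$, bool}; in S→B N B N (occurrence 2), the suffix after N is empty, so FOLLOW(N) ⊇ FOLLOW(S) = {$, bool}; in B→N, the suffix after N is empty, so FOLLOW(N) ⊇ FOLLOW(B) = {$, bool, num}; in N→num B num N, the suffix after N is empty (adds nothing new); in G→N N end bool (occurrence 1), N is followed by N end bool with FIRST {end, num}; in G→N N end bool (occurrence 2), N is followed by end bool with FIRST {end}. Thus FOLLOW(N) = {$, bool, end, num}.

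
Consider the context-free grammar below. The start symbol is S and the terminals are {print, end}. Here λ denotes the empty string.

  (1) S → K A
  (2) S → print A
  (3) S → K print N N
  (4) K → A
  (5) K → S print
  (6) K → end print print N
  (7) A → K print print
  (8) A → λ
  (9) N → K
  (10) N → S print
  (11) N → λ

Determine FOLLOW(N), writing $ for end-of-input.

FIRST(S): from S→K A we get {λ, end, print}; from S→print A we get {print}; from S→K print N N we get {end, print}. So FIRST(S) = {λ, end, print}.
FIRST(K): from K→A we get {λ, end, print}; from K→S print we get {end, print}; from K→end print print N we get {end}. So FIRST(K) = {λ, end, print}.
FIRST(A): from A→K print print we get {end, print}; from A→λ we get {λ}. So FIRST(A) = {λ, end, print}.
FIRST(N): from N→K we get {λ, end, print}; from N→S print we get {end, print}; from N→λ we get {λ}. So FIRST(N) = {λ, end, print}.
FOLLOW(S) includes $ since S is the start symbol.
FOLLOW(S): in K→S print, S is followed by print with FIRST {print}; in N→S print, S is followed by print with FIRST {print}. Thus FOLLOW(S) = {$, print}.
FOLLOW(K): in S→K A, K is followed by A with FIRST {λ, end, print}; in S→K A, the suffix after K is nullable, so FOLLOW(K) ⊇ FOLLOW(S) = {$, print}; in S→K print N N, K is followed by print N N with FIRST {print}; in A→K print print, K is followed by print print with FIRST {print}; in N→K, the suffix after K is empty, so FOLLOW(K) ⊇ FOLLOW(N) = {$, end, print}. Thus FOLLOW(K) = {$, end, print}.
FOLLOW(A): in S→K A, the suffix after A is empty, so FOLLOW(A) ⊇ FOLLOW(S) = {$, print}; in S→print A, the suffix after A is empty, so FOLLOW(A) ⊇ FOLLOW(S) = {$, print}; in K→A, the suffix after A is empty, so FOLLOW(A) ⊇ FOLLOW(K) = {$, end, print}. Thus FOLLOW(A) = {$, end, print}.
FOLLOW(N): in S→K print N N (occurrence 1), N is followed by N with FIRST {λ, end, print}; in S→K print N N (occurrence 1), the suffix after N is nullable, so FOLLOW(N) ⊇ FOLLOW(S) = {$, print}; in S→K print N N (occurrence 2), the suffix after N is empty, so FOLLOW(N) ⊇ FOLLOW(S) = {$, print}; in K→end print print N, the suffix after N is empty, so FOLLOW(N) ⊇ FOLLOW(K) = {$, end, print}. Thus FOLLOW(N) = {$, end, print}.

{$, end, print}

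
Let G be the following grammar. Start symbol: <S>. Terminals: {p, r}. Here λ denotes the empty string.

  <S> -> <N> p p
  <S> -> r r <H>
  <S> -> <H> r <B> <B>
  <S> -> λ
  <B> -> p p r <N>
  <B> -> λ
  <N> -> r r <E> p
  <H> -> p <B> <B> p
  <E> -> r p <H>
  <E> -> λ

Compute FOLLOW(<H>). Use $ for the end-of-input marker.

FIRST(<B>) = {λ, p}
FIRST(<N>) = {r}
FIRST(<H>) = {p}
FIRST(<E>) = {λ, r}
FIRST(<S>) = {λ, p, r}  (via <N> p p, <H> r <B> <B>)
FOLLOW(<S>) includes $ since <S> is the start symbol.
FOLLOW(<S>): <S> appears on no right-hand side. Thus FOLLOW(<S>) = {$}.
FOLLOW(<B>): in <S>-><H> r <B> <B> (occurrence 1), <B> is followed by <B> with FIRST {λ, p}; in <S>-><H> r <B> <B> (occurrence 1), the suffix after <B> is nullable, so FOLLOW(<B>) ⊇ FOLLOW(<S>) = {$}; in <S>-><H> r <B> <B> (occurrence 2), the suffix after <B> is empty, so FOLLOW(<B>) ⊇ FOLLOW(<S>) = {$}; in <H>->p <B> <B> p (occurrence 1), <B> is followed by <B> p with FIRST {p}; in <H>->p <B> <B> p (occurrence 2), <B> is followed by p with FIRST {p}. Thus FOLLOW(<B>) = {$, p}.
FOLLOW(<N>): in <S>-><N> p p, <N> is followed by p p with FIRST {p}; in <B>->p p r <N>, the suffix after <N> is empty, so FOLLOW(<N>) ⊇ FOLLOW(<B>) = {$, p}. Thus FOLLOW(<N>) = {$, p}.
FOLLOW(<E>): in <N>->r r <E> p, <E> is followed by p with FIRST {p}. Thus FOLLOW(<E>) = {p}.
FOLLOW(<H>): in <S>->r r <H>, the suffix after <H> is empty, so FOLLOW(<H>) ⊇ FOLLOW(<S>) = {$}; in <S>-><H> r <B> <B>, <H> is followed by r <B> <B> with FIRST {r}; in <E>->r p <H>, the suffix after <H> is empty, so FOLLOW(<H>) ⊇ FOLLOW(<E>) = {p}. Thus FOLLOW(<H>) = {$, p, r}.

{$, p, r}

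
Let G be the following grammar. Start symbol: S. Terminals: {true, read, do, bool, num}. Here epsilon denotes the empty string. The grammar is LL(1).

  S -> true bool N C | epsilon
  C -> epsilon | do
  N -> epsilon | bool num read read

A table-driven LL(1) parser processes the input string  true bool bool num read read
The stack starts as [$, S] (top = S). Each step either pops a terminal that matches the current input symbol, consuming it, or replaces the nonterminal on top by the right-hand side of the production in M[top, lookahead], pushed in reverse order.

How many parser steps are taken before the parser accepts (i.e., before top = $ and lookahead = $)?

9

step 1: stack=$ S  input=true bool bool num read read $  — expand S -> true bool N C
step 2: stack=$ C N bool true  input=true bool bool num read read $  — match true
step 3: stack=$ C N bool  input=bool bool num read read $  — match bool
step 4: stack=$ C N  input=bool num read read $  — expand N -> bool num read read
step 5: stack=$ C read read num bool  input=bool num read read $  — match bool
step 6: stack=$ C read read num  input=num read read $  — match num
step 7: stack=$ C read read  input=read read $  — match read
step 8: stack=$ C read  input=read $  — match read
step 9: stack=$ C  input=$  — expand C -> epsilon
Accept reached after 9 steps.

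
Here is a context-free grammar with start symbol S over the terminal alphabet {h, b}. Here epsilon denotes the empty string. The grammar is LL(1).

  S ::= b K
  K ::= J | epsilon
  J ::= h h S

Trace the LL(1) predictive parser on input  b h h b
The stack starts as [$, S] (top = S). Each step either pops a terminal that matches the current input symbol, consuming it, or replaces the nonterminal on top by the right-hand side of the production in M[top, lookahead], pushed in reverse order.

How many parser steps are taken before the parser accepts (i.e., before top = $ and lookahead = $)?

9

step 1: stack=$ S  input=b h h b $  — expand S ::= b K
step 2: stack=$ K b  input=b h h b $  — match b
step 3: stack=$ K  input=h h b $  — expand K ::= J
step 4: stack=$ J  input=h h b $  — expand J ::= h h S
step 5: stack=$ S h h  input=h h b $  — match h
step 6: stack=$ S h  input=h b $  — match h
step 7: stack=$ S  input=b $  — expand S ::= b K
step 8: stack=$ K b  input=b $  — match b
step 9: stack=$ K  input=$  — expand K ::= epsilon
Accept reached after 9 steps.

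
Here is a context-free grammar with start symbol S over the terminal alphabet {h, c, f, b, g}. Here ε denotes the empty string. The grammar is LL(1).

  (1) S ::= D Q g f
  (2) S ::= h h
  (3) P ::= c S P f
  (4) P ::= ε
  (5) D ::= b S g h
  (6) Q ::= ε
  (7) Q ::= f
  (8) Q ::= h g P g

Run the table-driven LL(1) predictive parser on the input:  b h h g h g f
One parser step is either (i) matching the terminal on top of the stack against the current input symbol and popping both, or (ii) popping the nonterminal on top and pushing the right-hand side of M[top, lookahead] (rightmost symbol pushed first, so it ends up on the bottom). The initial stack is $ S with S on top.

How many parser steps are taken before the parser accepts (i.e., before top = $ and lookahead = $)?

11

step 1: stack=$ S  input=b h h g h g f $  — expand S ::= D Q g f
step 2: stack=$ f g Q D  input=b h h g h g f $  — expand D ::= b S g h
step 3: stack=$ f g Q h g S b  input=b h h g h g f $  — match b
step 4: stack=$ f g Q h g S  input=h h g h g f $  — expand S ::= h h
step 5: stack=$ f g Q h g h h  input=h h g h g f $  — match h
step 6: stack=$ f g Q h g h  input=h g h g f $  — match h
step 7: stack=$ f g Q h g  input=g h g f $  — match g
step 8: stack=$ f g Q h  input=h g f $  — match h
step 9: stack=$ f g Q  input=g f $  — expand Q ::= ε
step 10: stack=$ f g  input=g f $  — match g
step 11: stack=$ f  input=f $  — match f
Accept reached after 11 steps.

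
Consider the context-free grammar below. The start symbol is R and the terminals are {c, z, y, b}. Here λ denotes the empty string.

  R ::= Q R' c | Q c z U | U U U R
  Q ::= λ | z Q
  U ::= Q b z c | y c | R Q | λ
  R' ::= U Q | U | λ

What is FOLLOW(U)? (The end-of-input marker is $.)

{$, b, c, y, z}

FIRST(Q): from Q::=λ we get {λ}; from Q::=z Q we get {z}. So FIRST(Q) = {λ, z}.
FIRST(R): from R::=Q R' c we get {b, c, y, z}; from R::=Q c z U we get {c, z}; from R::=U U U R we get {b, c, y, z}. So FIRST(R) = {b, c, y, z}.
FIRST(U): from U::=Q b z c we get {b, z}; from U::=y c we get {y}; from U::=R Q we get {b, c, y, z}; from U::=λ we get {λ}. So FIRST(U) = {λ, b, c, y, z}.
FIRST(R'): from R'::=U Q we get {λ, b, c, y, z}; from R'::=U we get {λ, b, c, y, z}; from R'::=λ we get {λ}. So FIRST(R') = {λ, b, c, y, z}.
FOLLOW(R) includes $ since R is the start symbol.
FOLLOW(R'): in R::=Q R' c, R' is followed by c with FIRST {c}. Thus FOLLOW(R') = {c}.
FOLLOW(R): in R::=U U U R, the suffix after R is empty (adds nothing new); in U::=R Q, R is followed by Q with FIRST {λ, z}; in U::=R Q, the suffix after R is nullable, so FOLLOW(R) ⊇ FOLLOW(U) = {$, b, c, y, z}. Thus FOLLOW(R) = {$, b, c, y, z}.
FOLLOW(U): in R::=Q c z U, the suffix after U is empty, so FOLLOW(U) ⊇ FOLLOW(R) = {$, b, c, y, z}; in R::=U U U R (occurrence 1), U is followed by U U R with FIRST {b, c, y, z}; in R::=U U U R (occurrence 2), U is followed by U R with FIRST {b, c, y, z}; in R::=U U U R (occurrence 3), U is followed by R with FIRST {b, c, y, z}; in R'::=U Q, U is followed by Q with FIRST {λ, z}; in R'::=U Q, the suffix after U is nullable, so FOLLOW(U) ⊇ FOLLOW(R') = {c}; in R'::=U, the suffix after U is empty, so FOLLOW(U) ⊇ FOLLOW(R') = {c}. Thus FOLLOW(U) = {$, b, c, y, z}.
FOLLOW(Q): in R::=Q R' c, Q is followed by R' c with FIRST {b, c, y, z}; in R::=Q c z U, Q is followed by c z U with FIRST {c}; in Q::=z Q, the suffix after Q is empty (adds nothing new); in U::=Q b z c, Q is followed by b z c with FIRST {b}; in U::=R Q, the suffix after Q is empty, so FOLLOW(Q) ⊇ FOLLOW(U) = {$, b, c, y, z}; in R'::=U Q, the suffix after Q is empty, so FOLLOW(Q) ⊇ FOLLOW(R') = {c}. Thus FOLLOW(Q) = {$, b, c, y, z}.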